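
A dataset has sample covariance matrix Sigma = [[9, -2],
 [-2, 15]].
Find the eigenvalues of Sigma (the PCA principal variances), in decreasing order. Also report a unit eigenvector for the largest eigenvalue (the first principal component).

Step 1 — characteristic polynomial of 2×2 Sigma:
  det(Sigma - λI) = λ² - trace · λ + det = 0.
  trace = 9 + 15 = 24, det = 9·15 - (-2)² = 131.
Step 2 — discriminant:
  Δ = trace² - 4·det = 576 - 524 = 52.
Step 3 — eigenvalues:
  λ = (trace ± √Δ)/2 = (24 ± 7.2111)/2,
  λ_1 = 15.6056,  λ_2 = 8.3944.

Step 4 — unit eigenvector for λ_1: solve (Sigma - λ_1 I)v = 0. First row:
  (9 - 15.6056)·v_x + (-2)·v_y = 0, i.e. (-6.6056)·v_x + (-2)·v_y = 0,
  so v ∝ (b, λ_1 - a) = (-2, 6.6056); multiply by -1 so the first entry is positive: u = (2, -6.6056).
  ||u|| = √((2)² + (-6.6056)²) = √(47.6333) ≈ 6.9017,
  v_1 = u/||u|| ≈ (0.2898, -0.9571) (||v_1|| = 1).

λ_1 = 15.6056,  λ_2 = 8.3944;  v_1 ≈ (0.2898, -0.9571)


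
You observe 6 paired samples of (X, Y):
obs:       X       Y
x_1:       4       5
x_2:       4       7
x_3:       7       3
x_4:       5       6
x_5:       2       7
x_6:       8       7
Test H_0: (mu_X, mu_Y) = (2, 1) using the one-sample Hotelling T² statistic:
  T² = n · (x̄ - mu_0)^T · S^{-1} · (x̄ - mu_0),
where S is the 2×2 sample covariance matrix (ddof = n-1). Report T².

Step 1 — sample mean vector:
  mean(X) = (4 + 4 + 7 + 5 + 2 + 8) / 6 = 30/6 = 5
  mean(Y) = (5 + 7 + 3 + 6 + 7 + 7) / 6 = 35/6 = 5.8333
  x̄ = (5, 5.8333),  deviation x̄ - mu_0 = (5, 5.8333) - (2, 1) = (3, 4.8333).

Step 2 — sample covariance matrix, S[i,j] = (1/(n-1)) · Σ_k (x_{k,i} - mean_i) · (x_{k,j} - mean_j), divisor n-1 = 5:
  S[X,X] = ((-1)·(-1) + (-1)·(-1) + (2)·(2) + (0)·(0) + (-3)·(-3) + (3)·(3)) / 5 = 24/5 = 4.8
  S[X,Y] = ((-1)·(-0.8333) + (-1)·(1.1667) + (2)·(-2.8333) + (0)·(0.1667) + (-3)·(1.1667) + (3)·(1.1667)) / 5 = -6/5 = -1.2
  S[Y,Y] = ((-0.8333)·(-0.8333) + (1.1667)·(1.1667) + (-2.8333)·(-2.8333) + (0.1667)·(0.1667) + (1.1667)·(1.1667) + (1.1667)·(1.1667)) / 5 = 12.8333/5 = 2.5667
  S = [[4.8, -1.2],
 [-1.2, 2.5667]].

Step 3 — invert S. det(S) = 4.8·2.5667 - (-1.2)² = 10.88.
  S^{-1} = (1/det) · [[d, -b], [-b, a]] = [[0.2359, 0.1103],
 [0.1103, 0.4412]].

Step 4 — quadratic form (x̄ - mu_0)^T · S^{-1} · (x̄ - mu_0):
  S^{-1} · (x̄ - mu_0) = (1.2408, 2.4632),
  (x̄ - mu_0)^T · [...] = (3)·(1.2408) + (4.8333)·(2.4632) = 15.6281.

Step 5 — scale by n: T² = 6 · 15.6281 = 93.7684.

T² ≈ 93.7684


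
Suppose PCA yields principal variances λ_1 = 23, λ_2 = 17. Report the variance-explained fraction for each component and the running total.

Step 1 — total variance = trace(Sigma) = Σ λ_i = 23 + 17 = 40.

Step 2 — fraction explained by component i = λ_i / Σ λ:
  PC1: 23/40 = 0.575
  PC2: 17/40 = 0.425

Step 3 — cumulative fraction after k components = (λ_1 + ... + λ_k) / Σ λ:
  k = 1: 23/40 = 0.575
  k = 2: (23 + 17)/40 = 40/40 = 1

Summary (fraction, with percent):

explained: PC1 0.575 (57.5%), PC2 0.425 (42.5%);  cumulative: 0.575, 1


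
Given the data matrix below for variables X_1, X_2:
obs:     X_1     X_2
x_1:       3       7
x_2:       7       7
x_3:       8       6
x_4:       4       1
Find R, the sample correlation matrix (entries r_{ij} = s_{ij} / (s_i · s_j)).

Step 1 — column means:
  mean(X_1) = (3 + 7 + 8 + 4) / 4 = 22/4 = 5.5
  mean(X_2) = (7 + 7 + 6 + 1) / 4 = 21/4 = 5.25

Step 2 — sample variances and covariances s[i,j] = (1/(n-1)) · Σ_k (x_{k,i} - mean_i) · (x_{k,j} - mean_j), with n-1 = 3:
  s[X_1,X_1] = ((-2.5)·(-2.5) + (1.5)·(1.5) + (2.5)·(2.5) + (-1.5)·(-1.5)) / 3 = 17/3 = 5.6667
  s[X_1,X_2] = ((-2.5)·(1.75) + (1.5)·(1.75) + (2.5)·(0.75) + (-1.5)·(-4.25)) / 3 = 6.5/3 = 2.1667
  s[X_2,X_2] = ((1.75)·(1.75) + (1.75)·(1.75) + (0.75)·(0.75) + (-4.25)·(-4.25)) / 3 = 24.75/3 = 8.25
  Sample standard deviations s_i = √(s[i,i]):
  s(X_1) = √(5.6667) = 2.3805
  s(X_2) = √(8.25) = 2.8723

Step 3 — r_{ij} = s_{ij} / (s_i · s_j):
  r[X_1,X_1] = 1 (diagonal).
  r[X_1,X_2] = 2.1667 / (2.3805 · 2.8723) = 2.1667 / 6.8374 = 0.3169
  r[X_2,X_2] = 1 (diagonal).

R is symmetric with unit diagonal. Assembling:

R = [[1, 0.3169],
 [0.3169, 1]]


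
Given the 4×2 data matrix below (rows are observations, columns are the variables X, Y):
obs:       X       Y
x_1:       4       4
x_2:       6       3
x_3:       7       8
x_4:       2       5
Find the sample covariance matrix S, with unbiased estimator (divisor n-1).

Step 1 — column means:
  mean(X) = (4 + 6 + 7 + 2) / 4 = 19/4 = 4.75
  mean(Y) = (4 + 3 + 8 + 5) / 4 = 20/4 = 5

Step 2 — sample covariance S[i,j] = (1/(n-1)) · Σ_k (x_{k,i} - mean_i) · (x_{k,j} - mean_j), with n-1 = 3.
  S[X,X] = ((-0.75)·(-0.75) + (1.25)·(1.25) + (2.25)·(2.25) + (-2.75)·(-2.75)) / 3 = 14.75/3 = 4.9167
  S[X,Y] = ((-0.75)·(-1) + (1.25)·(-2) + (2.25)·(3) + (-2.75)·(0)) / 3 = 5/3 = 1.6667
  S[Y,Y] = ((-1)·(-1) + (-2)·(-2) + (3)·(3) + (0)·(0)) / 3 = 14/3 = 4.6667

S is symmetric (S[j,i] = S[i,j]). Assembling:

S = [[4.9167, 1.6667],
 [1.6667, 4.6667]]


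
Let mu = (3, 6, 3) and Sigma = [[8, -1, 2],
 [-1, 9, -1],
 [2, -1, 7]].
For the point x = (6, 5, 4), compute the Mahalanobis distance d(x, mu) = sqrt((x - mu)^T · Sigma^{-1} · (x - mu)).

Step 1 — centre the observation: (x - mu) = (3, -1, 1).

Step 2 — invert Sigma (cofactor / det for 3×3, or solve directly):
  Sigma^{-1} = [[0.1357, 0.0109, -0.0372],
 [0.0109, 0.1138, 0.0131],
 [-0.0372, 0.0131, 0.1554]].

Step 3 — form the quadratic (x - mu)^T · Sigma^{-1} · (x - mu):
  Sigma^{-1} · (x - mu) = (0.3589, -0.0678, 0.0306).
  (x - mu)^T · [Sigma^{-1} · (x - mu)] = (3)·(0.3589) + (-1)·(-0.0678) + (1)·(0.0306) = 1.1751.

Step 4 — take square root: d = √(1.1751) ≈ 1.084.

d(x, mu) = √(1.1751) ≈ 1.084


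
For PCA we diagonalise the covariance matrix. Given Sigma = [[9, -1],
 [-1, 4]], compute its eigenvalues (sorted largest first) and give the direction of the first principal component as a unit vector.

Step 1 — characteristic polynomial of 2×2 Sigma:
  det(Sigma - λI) = λ² - trace · λ + det = 0.
  trace = 9 + 4 = 13, det = 9·4 - (-1)² = 35.
Step 2 — discriminant:
  Δ = trace² - 4·det = 169 - 140 = 29.
Step 3 — eigenvalues:
  λ = (trace ± √Δ)/2 = (13 ± 5.3852)/2,
  λ_1 = 9.1926,  λ_2 = 3.8074.

Step 4 — unit eigenvector for λ_1: solve (Sigma - λ_1 I)v = 0. First row:
  (9 - 9.1926)·v_x + (-1)·v_y = 0, i.e. (-0.1926)·v_x + (-1)·v_y = 0,
  so v ∝ (b, λ_1 - a) = (-1, 0.1926); multiply by -1 so the first entry is positive: u = (1, -0.1926).
  ||u|| = √((1)² + (-0.1926)²) = √(1.0371) ≈ 1.0184,
  v_1 = u/||u|| ≈ (0.982, -0.1891) (||v_1|| = 1).

λ_1 = 9.1926,  λ_2 = 3.8074;  v_1 ≈ (0.982, -0.1891)


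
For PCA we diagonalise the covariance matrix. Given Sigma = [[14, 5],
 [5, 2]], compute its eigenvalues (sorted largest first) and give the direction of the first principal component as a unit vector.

Step 1 — characteristic polynomial of 2×2 Sigma:
  det(Sigma - λI) = λ² - trace · λ + det = 0.
  trace = 14 + 2 = 16, det = 14·2 - (5)² = 3.
Step 2 — discriminant:
  Δ = trace² - 4·det = 256 - 12 = 244.
Step 3 — eigenvalues:
  λ = (trace ± √Δ)/2 = (16 ± 15.6205)/2,
  λ_1 = 15.8102,  λ_2 = 0.1898.

Step 4 — unit eigenvector for λ_1: solve (Sigma - λ_1 I)v = 0. First row:
  (14 - 15.8102)·v_x + (5)·v_y = 0, i.e. (-1.8102)·v_x + (5)·v_y = 0,
  so v ∝ (b, λ_1 - a) = (5, 1.8102) = u.
  ||u|| = √((5)² + (1.8102)²) = √(28.277) ≈ 5.3176,
  v_1 = u/||u|| ≈ (0.9403, 0.3404) (||v_1|| = 1).

λ_1 = 15.8102,  λ_2 = 0.1898;  v_1 ≈ (0.9403, 0.3404)


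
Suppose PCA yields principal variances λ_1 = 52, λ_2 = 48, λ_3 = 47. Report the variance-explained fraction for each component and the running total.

Step 1 — total variance = trace(Sigma) = Σ λ_i = 52 + 48 + 47 = 147.

Step 2 — fraction explained by component i = λ_i / Σ λ:
  PC1: 52/147 = 0.3537
  PC2: 48/147 = 0.3265
  PC3: 47/147 = 0.3197

Step 3 — cumulative fraction after k components = (λ_1 + ... + λ_k) / Σ λ:
  k = 1: 52/147 = 0.3537
  k = 2: (52 + 48)/147 = 100/147 = 0.6803
  k = 3: (52 + 48 + 47)/147 = 147/147 = 1

Summary (fraction, with percent):

explained: PC1 0.3537 (35.37%), PC2 0.3265 (32.65%), PC3 0.3197 (31.97%);  cumulative: 0.3537, 0.6803, 1


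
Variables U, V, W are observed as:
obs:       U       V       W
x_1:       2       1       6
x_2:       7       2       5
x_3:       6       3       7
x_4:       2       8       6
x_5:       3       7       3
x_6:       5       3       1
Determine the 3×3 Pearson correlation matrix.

Step 1 — column means:
  mean(U) = (2 + 7 + 6 + 2 + 3 + 5) / 6 = 25/6 = 4.1667
  mean(V) = (1 + 2 + 3 + 8 + 7 + 3) / 6 = 24/6 = 4
  mean(W) = (6 + 5 + 7 + 6 + 3 + 1) / 6 = 28/6 = 4.6667

Step 2 — sample variances and covariances s[i,j] = (1/(n-1)) · Σ_k (x_{k,i} - mean_i) · (x_{k,j} - mean_j), with n-1 = 5:
  s[U,U] = ((-2.1667)·(-2.1667) + (2.8333)·(2.8333) + (1.8333)·(1.8333) + (-2.1667)·(-2.1667) + (-1.1667)·(-1.1667) + (0.8333)·(0.8333)) / 5 = 22.8333/5 = 4.5667
  s[U,V] = ((-2.1667)·(-3) + (2.8333)·(-2) + (1.8333)·(-1) + (-2.1667)·(4) + (-1.1667)·(3) + (0.8333)·(-1)) / 5 = -14/5 = -2.8
  s[U,W] = ((-2.1667)·(1.3333) + (2.8333)·(0.3333) + (1.8333)·(2.3333) + (-2.1667)·(1.3333) + (-1.1667)·(-1.6667) + (0.8333)·(-3.6667)) / 5 = -1.6667/5 = -0.3333
  s[V,V] = ((-3)·(-3) + (-2)·(-2) + (-1)·(-1) + (4)·(4) + (3)·(3) + (-1)·(-1)) / 5 = 40/5 = 8
  s[V,W] = ((-3)·(1.3333) + (-2)·(0.3333) + (-1)·(2.3333) + (4)·(1.3333) + (3)·(-1.6667) + (-1)·(-3.6667)) / 5 = -3/5 = -0.6
  s[W,W] = ((1.3333)·(1.3333) + (0.3333)·(0.3333) + (2.3333)·(2.3333) + (1.3333)·(1.3333) + (-1.6667)·(-1.6667) + (-3.6667)·(-3.6667)) / 5 = 25.3333/5 = 5.0667
  Sample standard deviations s_i = √(s[i,i]):
  s(U) = √(4.5667) = 2.137
  s(V) = √(8) = 2.8284
  s(W) = √(5.0667) = 2.2509

Step 3 — r_{ij} = s_{ij} / (s_i · s_j):
  r[U,U] = 1 (diagonal).
  r[U,V] = -2.8 / (2.137 · 2.8284) = -2.8 / 6.0443 = -0.4632
  r[U,W] = -0.3333 / (2.137 · 2.2509) = -0.3333 / 4.8102 = -0.0693
  r[V,V] = 1 (diagonal).
  r[V,W] = -0.6 / (2.8284 · 2.2509) = -0.6 / 6.3666 = -0.0942
  r[W,W] = 1 (diagonal).

R is symmetric with unit diagonal. Assembling:

R = [[1, -0.4632, -0.0693],
 [-0.4632, 1, -0.0942],
 [-0.0693, -0.0942, 1]]


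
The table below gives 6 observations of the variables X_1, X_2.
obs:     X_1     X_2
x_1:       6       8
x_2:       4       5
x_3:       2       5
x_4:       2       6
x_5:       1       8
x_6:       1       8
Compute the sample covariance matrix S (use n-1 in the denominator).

Step 1 — column means:
  mean(X_1) = (6 + 4 + 2 + 2 + 1 + 1) / 6 = 16/6 = 2.6667
  mean(X_2) = (8 + 5 + 5 + 6 + 8 + 8) / 6 = 40/6 = 6.6667

Step 2 — sample covariance S[i,j] = (1/(n-1)) · Σ_k (x_{k,i} - mean_i) · (x_{k,j} - mean_j), with n-1 = 5.
  S[X_1,X_1] = ((3.3333)·(3.3333) + (1.3333)·(1.3333) + (-0.6667)·(-0.6667) + (-0.6667)·(-0.6667) + (-1.6667)·(-1.6667) + (-1.6667)·(-1.6667)) / 5 = 19.3333/5 = 3.8667
  S[X_1,X_2] = ((3.3333)·(1.3333) + (1.3333)·(-1.6667) + (-0.6667)·(-1.6667) + (-0.6667)·(-0.6667) + (-1.6667)·(1.3333) + (-1.6667)·(1.3333)) / 5 = -0.6667/5 = -0.1333
  S[X_2,X_2] = ((1.3333)·(1.3333) + (-1.6667)·(-1.6667) + (-1.6667)·(-1.6667) + (-0.6667)·(-0.6667) + (1.3333)·(1.3333) + (1.3333)·(1.3333)) / 5 = 11.3333/5 = 2.2667

S is symmetric (S[j,i] = S[i,j]). Assembling:

S = [[3.8667, -0.1333],
 [-0.1333, 2.2667]]


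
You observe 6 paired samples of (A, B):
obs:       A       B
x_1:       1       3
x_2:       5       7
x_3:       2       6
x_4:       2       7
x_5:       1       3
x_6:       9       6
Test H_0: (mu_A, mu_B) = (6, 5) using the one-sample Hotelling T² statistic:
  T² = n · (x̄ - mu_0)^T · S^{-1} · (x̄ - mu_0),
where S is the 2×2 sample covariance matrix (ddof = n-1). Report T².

Step 1 — sample mean vector:
  mean(A) = (1 + 5 + 2 + 2 + 1 + 9) / 6 = 20/6 = 3.3333
  mean(B) = (3 + 7 + 6 + 7 + 3 + 6) / 6 = 32/6 = 5.3333
  x̄ = (3.3333, 5.3333),  deviation x̄ - mu_0 = (3.3333, 5.3333) - (6, 5) = (-2.6667, 0.3333).

Step 2 — sample covariance matrix, S[i,j] = (1/(n-1)) · Σ_k (x_{k,i} - mean_i) · (x_{k,j} - mean_j), divisor n-1 = 5:
  S[A,A] = ((-2.3333)·(-2.3333) + (1.6667)·(1.6667) + (-1.3333)·(-1.3333) + (-1.3333)·(-1.3333) + (-2.3333)·(-2.3333) + (5.6667)·(5.6667)) / 5 = 49.3333/5 = 9.8667
  S[A,B] = ((-2.3333)·(-2.3333) + (1.6667)·(1.6667) + (-1.3333)·(0.6667) + (-1.3333)·(1.6667) + (-2.3333)·(-2.3333) + (5.6667)·(0.6667)) / 5 = 14.3333/5 = 2.8667
  S[B,B] = ((-2.3333)·(-2.3333) + (1.6667)·(1.6667) + (0.6667)·(0.6667) + (1.6667)·(1.6667) + (-2.3333)·(-2.3333) + (0.6667)·(0.6667)) / 5 = 17.3333/5 = 3.4667
  S = [[9.8667, 2.8667],
 [2.8667, 3.4667]].

Step 3 — invert S. det(S) = 9.8667·3.4667 - (2.8667)² = 25.9867.
  S^{-1} = (1/det) · [[d, -b], [-b, a]] = [[0.1334, -0.1103],
 [-0.1103, 0.3797]].

Step 4 — quadratic form (x̄ - mu_0)^T · S^{-1} · (x̄ - mu_0):
  S^{-1} · (x̄ - mu_0) = (-0.3925, 0.4207),
  (x̄ - mu_0)^T · [...] = (-2.6667)·(-0.3925) + (0.3333)·(0.4207) = 1.1869.

Step 5 — scale by n: T² = 6 · 1.1869 = 7.1216.

T² ≈ 7.1216


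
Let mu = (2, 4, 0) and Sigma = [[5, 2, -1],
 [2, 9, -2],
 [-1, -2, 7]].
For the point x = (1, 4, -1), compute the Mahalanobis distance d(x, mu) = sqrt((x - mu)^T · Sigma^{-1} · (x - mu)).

Step 1 — centre the observation: (x - mu) = (-1, 0, -1).

Step 2 — invert Sigma (cofactor / det for 3×3, or solve directly):
  Sigma^{-1} = [[0.2218, -0.0451, 0.0188],
 [-0.0451, 0.1278, 0.0301],
 [0.0188, 0.0301, 0.1541]].

Step 3 — form the quadratic (x - mu)^T · Sigma^{-1} · (x - mu):
  Sigma^{-1} · (x - mu) = (-0.2406, 0.015, -0.1729).
  (x - mu)^T · [Sigma^{-1} · (x - mu)] = (-1)·(-0.2406) + (0)·(0.015) + (-1)·(-0.1729) = 0.4135.

Step 4 — take square root: d = √(0.4135) ≈ 0.6431.

d(x, mu) = √(0.4135) ≈ 0.6431


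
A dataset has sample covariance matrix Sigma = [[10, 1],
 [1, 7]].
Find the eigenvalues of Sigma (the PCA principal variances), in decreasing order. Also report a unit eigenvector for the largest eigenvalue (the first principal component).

Step 1 — characteristic polynomial of 2×2 Sigma:
  det(Sigma - λI) = λ² - trace · λ + det = 0.
  trace = 10 + 7 = 17, det = 10·7 - (1)² = 69.
Step 2 — discriminant:
  Δ = trace² - 4·det = 289 - 276 = 13.
Step 3 — eigenvalues:
  λ = (trace ± √Δ)/2 = (17 ± 3.6056)/2,
  λ_1 = 10.3028,  λ_2 = 6.6972.

Step 4 — unit eigenvector for λ_1: solve (Sigma - λ_1 I)v = 0. First row:
  (10 - 10.3028)·v_x + (1)·v_y = 0, i.e. (-0.3028)·v_x + (1)·v_y = 0,
  so v ∝ (b, λ_1 - a) = (1, 0.3028) = u.
  ||u|| = √((1)² + (0.3028)²) = √(1.0917) ≈ 1.0448,
  v_1 = u/||u|| ≈ (0.9571, 0.2898) (||v_1|| = 1).

λ_1 = 10.3028,  λ_2 = 6.6972;  v_1 ≈ (0.9571, 0.2898)


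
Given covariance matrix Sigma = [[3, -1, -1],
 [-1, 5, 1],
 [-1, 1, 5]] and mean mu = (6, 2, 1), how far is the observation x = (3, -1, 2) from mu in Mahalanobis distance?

Step 1 — centre the observation: (x - mu) = (-3, -3, 1).

Step 2 — invert Sigma (cofactor / det for 3×3, or solve directly):
  Sigma^{-1} = [[0.375, 0.0625, 0.0625],
 [0.0625, 0.2187, -0.0312],
 [0.0625, -0.0312, 0.2187]].

Step 3 — form the quadratic (x - mu)^T · Sigma^{-1} · (x - mu):
  Sigma^{-1} · (x - mu) = (-1.25, -0.875, 0.125).
  (x - mu)^T · [Sigma^{-1} · (x - mu)] = (-3)·(-1.25) + (-3)·(-0.875) + (1)·(0.125) = 6.5.

Step 4 — take square root: d = √(6.5) ≈ 2.5495.

d(x, mu) = √(6.5) ≈ 2.5495


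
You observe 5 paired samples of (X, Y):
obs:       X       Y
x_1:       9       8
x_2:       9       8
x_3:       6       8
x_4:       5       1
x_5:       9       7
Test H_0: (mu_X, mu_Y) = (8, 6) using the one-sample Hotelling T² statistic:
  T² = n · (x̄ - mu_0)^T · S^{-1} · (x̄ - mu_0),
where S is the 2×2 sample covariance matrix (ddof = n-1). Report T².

Step 1 — sample mean vector:
  mean(X) = (9 + 9 + 6 + 5 + 9) / 5 = 38/5 = 7.6
  mean(Y) = (8 + 8 + 8 + 1 + 7) / 5 = 32/5 = 6.4
  x̄ = (7.6, 6.4),  deviation x̄ - mu_0 = (7.6, 6.4) - (8, 6) = (-0.4, 0.4).

Step 2 — sample covariance matrix, S[i,j] = (1/(n-1)) · Σ_k (x_{k,i} - mean_i) · (x_{k,j} - mean_j), divisor n-1 = 4:
  S[X,X] = ((1.4)·(1.4) + (1.4)·(1.4) + (-1.6)·(-1.6) + (-2.6)·(-2.6) + (1.4)·(1.4)) / 4 = 15.2/4 = 3.8
  S[X,Y] = ((1.4)·(1.6) + (1.4)·(1.6) + (-1.6)·(1.6) + (-2.6)·(-5.4) + (1.4)·(0.6)) / 4 = 16.8/4 = 4.2
  S[Y,Y] = ((1.6)·(1.6) + (1.6)·(1.6) + (1.6)·(1.6) + (-5.4)·(-5.4) + (0.6)·(0.6)) / 4 = 37.2/4 = 9.3
  S = [[3.8, 4.2],
 [4.2, 9.3]].

Step 3 — invert S. det(S) = 3.8·9.3 - (4.2)² = 17.7.
  S^{-1} = (1/det) · [[d, -b], [-b, a]] = [[0.5254, -0.2373],
 [-0.2373, 0.2147]].

Step 4 — quadratic form (x̄ - mu_0)^T · S^{-1} · (x̄ - mu_0):
  S^{-1} · (x̄ - mu_0) = (-0.3051, 0.1808),
  (x̄ - mu_0)^T · [...] = (-0.4)·(-0.3051) + (0.4)·(0.1808) = 0.1944.

Step 5 — scale by n: T² = 5 · 0.1944 = 0.9718.

T² ≈ 0.9718


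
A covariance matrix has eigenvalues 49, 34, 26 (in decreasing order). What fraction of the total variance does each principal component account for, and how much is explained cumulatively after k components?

Step 1 — total variance = trace(Sigma) = Σ λ_i = 49 + 34 + 26 = 109.

Step 2 — fraction explained by component i = λ_i / Σ λ:
  PC1: 49/109 = 0.4495
  PC2: 34/109 = 0.3119
  PC3: 26/109 = 0.2385

Step 3 — cumulative fraction after k components = (λ_1 + ... + λ_k) / Σ λ:
  k = 1: 49/109 = 0.4495
  k = 2: (49 + 34)/109 = 83/109 = 0.7615
  k = 3: (49 + 34 + 26)/109 = 109/109 = 1

Summary (fraction, with percent):

explained: PC1 0.4495 (44.95%), PC2 0.3119 (31.19%), PC3 0.2385 (23.85%);  cumulative: 0.4495, 0.7615, 1


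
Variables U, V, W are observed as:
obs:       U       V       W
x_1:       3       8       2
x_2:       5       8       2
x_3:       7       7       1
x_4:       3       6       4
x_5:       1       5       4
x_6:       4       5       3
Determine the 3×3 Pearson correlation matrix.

Step 1 — column means:
  mean(U) = (3 + 5 + 7 + 3 + 1 + 4) / 6 = 23/6 = 3.8333
  mean(V) = (8 + 8 + 7 + 6 + 5 + 5) / 6 = 39/6 = 6.5
  mean(W) = (2 + 2 + 1 + 4 + 4 + 3) / 6 = 16/6 = 2.6667

Step 2 — sample variances and covariances s[i,j] = (1/(n-1)) · Σ_k (x_{k,i} - mean_i) · (x_{k,j} - mean_j), with n-1 = 5:
  s[U,U] = ((-0.8333)·(-0.8333) + (1.1667)·(1.1667) + (3.1667)·(3.1667) + (-0.8333)·(-0.8333) + (-2.8333)·(-2.8333) + (0.1667)·(0.1667)) / 5 = 20.8333/5 = 4.1667
  s[U,V] = ((-0.8333)·(1.5) + (1.1667)·(1.5) + (3.1667)·(0.5) + (-0.8333)·(-0.5) + (-2.8333)·(-1.5) + (0.1667)·(-1.5)) / 5 = 6.5/5 = 1.3
  s[U,W] = ((-0.8333)·(-0.6667) + (1.1667)·(-0.6667) + (3.1667)·(-1.6667) + (-0.8333)·(1.3333) + (-2.8333)·(1.3333) + (0.1667)·(0.3333)) / 5 = -10.3333/5 = -2.0667
  s[V,V] = ((1.5)·(1.5) + (1.5)·(1.5) + (0.5)·(0.5) + (-0.5)·(-0.5) + (-1.5)·(-1.5) + (-1.5)·(-1.5)) / 5 = 9.5/5 = 1.9
  s[V,W] = ((1.5)·(-0.6667) + (1.5)·(-0.6667) + (0.5)·(-1.6667) + (-0.5)·(1.3333) + (-1.5)·(1.3333) + (-1.5)·(0.3333)) / 5 = -6/5 = -1.2
  s[W,W] = ((-0.6667)·(-0.6667) + (-0.6667)·(-0.6667) + (-1.6667)·(-1.6667) + (1.3333)·(1.3333) + (1.3333)·(1.3333) + (0.3333)·(0.3333)) / 5 = 7.3333/5 = 1.4667
  Sample standard deviations s_i = √(s[i,i]):
  s(U) = √(4.1667) = 2.0412
  s(V) = √(1.9) = 1.3784
  s(W) = √(1.4667) = 1.2111

Step 3 — r_{ij} = s_{ij} / (s_i · s_j):
  r[U,U] = 1 (diagonal).
  r[U,V] = 1.3 / (2.0412 · 1.3784) = 1.3 / 2.8137 = 0.462
  r[U,W] = -2.0667 / (2.0412 · 1.2111) = -2.0667 / 2.4721 = -0.836
  r[V,V] = 1 (diagonal).
  r[V,W] = -1.2 / (1.3784 · 1.2111) = -1.2 / 1.6693 = -0.7189
  r[W,W] = 1 (diagonal).

R is symmetric with unit diagonal. Assembling:

R = [[1, 0.462, -0.836],
 [0.462, 1, -0.7189],
 [-0.836, -0.7189, 1]]


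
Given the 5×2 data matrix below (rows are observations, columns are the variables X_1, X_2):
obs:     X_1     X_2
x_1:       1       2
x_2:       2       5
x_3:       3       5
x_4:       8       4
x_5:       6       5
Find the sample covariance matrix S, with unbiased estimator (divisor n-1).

Step 1 — column means:
  mean(X_1) = (1 + 2 + 3 + 8 + 6) / 5 = 20/5 = 4
  mean(X_2) = (2 + 5 + 5 + 4 + 5) / 5 = 21/5 = 4.2

Step 2 — sample covariance S[i,j] = (1/(n-1)) · Σ_k (x_{k,i} - mean_i) · (x_{k,j} - mean_j), with n-1 = 4.
  S[X_1,X_1] = ((-3)·(-3) + (-2)·(-2) + (-1)·(-1) + (4)·(4) + (2)·(2)) / 4 = 34/4 = 8.5
  S[X_1,X_2] = ((-3)·(-2.2) + (-2)·(0.8) + (-1)·(0.8) + (4)·(-0.2) + (2)·(0.8)) / 4 = 5/4 = 1.25
  S[X_2,X_2] = ((-2.2)·(-2.2) + (0.8)·(0.8) + (0.8)·(0.8) + (-0.2)·(-0.2) + (0.8)·(0.8)) / 4 = 6.8/4 = 1.7

S is symmetric (S[j,i] = S[i,j]). Assembling:

S = [[8.5, 1.25],
 [1.25, 1.7]]


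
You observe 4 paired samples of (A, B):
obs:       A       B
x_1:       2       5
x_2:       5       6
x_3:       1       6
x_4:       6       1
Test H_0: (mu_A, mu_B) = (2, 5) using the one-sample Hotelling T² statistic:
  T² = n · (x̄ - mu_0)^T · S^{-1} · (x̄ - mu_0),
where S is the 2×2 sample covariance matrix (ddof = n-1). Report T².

Step 1 — sample mean vector:
  mean(A) = (2 + 5 + 1 + 6) / 4 = 14/4 = 3.5
  mean(B) = (5 + 6 + 6 + 1) / 4 = 18/4 = 4.5
  x̄ = (3.5, 4.5),  deviation x̄ - mu_0 = (3.5, 4.5) - (2, 5) = (1.5, -0.5).

Step 2 — sample covariance matrix, S[i,j] = (1/(n-1)) · Σ_k (x_{k,i} - mean_i) · (x_{k,j} - mean_j), divisor n-1 = 3:
  S[A,A] = ((-1.5)·(-1.5) + (1.5)·(1.5) + (-2.5)·(-2.5) + (2.5)·(2.5)) / 3 = 17/3 = 5.6667
  S[A,B] = ((-1.5)·(0.5) + (1.5)·(1.5) + (-2.5)·(1.5) + (2.5)·(-3.5)) / 3 = -11/3 = -3.6667
  S[B,B] = ((0.5)·(0.5) + (1.5)·(1.5) + (1.5)·(1.5) + (-3.5)·(-3.5)) / 3 = 17/3 = 5.6667
  S = [[5.6667, -3.6667],
 [-3.6667, 5.6667]].

Step 3 — invert S. det(S) = 5.6667·5.6667 - (-3.6667)² = 18.6667.
  S^{-1} = (1/det) · [[d, -b], [-b, a]] = [[0.3036, 0.1964],
 [0.1964, 0.3036]].

Step 4 — quadratic form (x̄ - mu_0)^T · S^{-1} · (x̄ - mu_0):
  S^{-1} · (x̄ - mu_0) = (0.3571, 0.1429),
  (x̄ - mu_0)^T · [...] = (1.5)·(0.3571) + (-0.5)·(0.1429) = 0.4643.

Step 5 — scale by n: T² = 4 · 0.4643 = 1.8571.

T² ≈ 1.8571


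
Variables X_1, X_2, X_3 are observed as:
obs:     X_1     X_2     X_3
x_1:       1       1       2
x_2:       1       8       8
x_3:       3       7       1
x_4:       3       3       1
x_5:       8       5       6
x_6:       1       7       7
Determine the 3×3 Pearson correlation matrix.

Step 1 — column means:
  mean(X_1) = (1 + 1 + 3 + 3 + 8 + 1) / 6 = 17/6 = 2.8333
  mean(X_2) = (1 + 8 + 7 + 3 + 5 + 7) / 6 = 31/6 = 5.1667
  mean(X_3) = (2 + 8 + 1 + 1 + 6 + 7) / 6 = 25/6 = 4.1667

Step 2 — sample variances and covariances s[i,j] = (1/(n-1)) · Σ_k (x_{k,i} - mean_i) · (x_{k,j} - mean_j), with n-1 = 5:
  s[X_1,X_1] = ((-1.8333)·(-1.8333) + (-1.8333)·(-1.8333) + (0.1667)·(0.1667) + (0.1667)·(0.1667) + (5.1667)·(5.1667) + (-1.8333)·(-1.8333)) / 5 = 36.8333/5 = 7.3667
  s[X_1,X_2] = ((-1.8333)·(-4.1667) + (-1.8333)·(2.8333) + (0.1667)·(1.8333) + (0.1667)·(-2.1667) + (5.1667)·(-0.1667) + (-1.8333)·(1.8333)) / 5 = -1.8333/5 = -0.3667
  s[X_1,X_3] = ((-1.8333)·(-2.1667) + (-1.8333)·(3.8333) + (0.1667)·(-3.1667) + (0.1667)·(-3.1667) + (5.1667)·(1.8333) + (-1.8333)·(2.8333)) / 5 = 0.1667/5 = 0.0333
  s[X_2,X_2] = ((-4.1667)·(-4.1667) + (2.8333)·(2.8333) + (1.8333)·(1.8333) + (-2.1667)·(-2.1667) + (-0.1667)·(-0.1667) + (1.8333)·(1.8333)) / 5 = 36.8333/5 = 7.3667
  s[X_2,X_3] = ((-4.1667)·(-2.1667) + (2.8333)·(3.8333) + (1.8333)·(-3.1667) + (-2.1667)·(-3.1667) + (-0.1667)·(1.8333) + (1.8333)·(2.8333)) / 5 = 25.8333/5 = 5.1667
  s[X_3,X_3] = ((-2.1667)·(-2.1667) + (3.8333)·(3.8333) + (-3.1667)·(-3.1667) + (-3.1667)·(-3.1667) + (1.8333)·(1.8333) + (2.8333)·(2.8333)) / 5 = 50.8333/5 = 10.1667
  Sample standard deviations s_i = √(s[i,i]):
  s(X_1) = √(7.3667) = 2.7142
  s(X_2) = √(7.3667) = 2.7142
  s(X_3) = √(10.1667) = 3.1885

Step 3 — r_{ij} = s_{ij} / (s_i · s_j):
  r[X_1,X_1] = 1 (diagonal).
  r[X_1,X_2] = -0.3667 / (2.7142 · 2.7142) = -0.3667 / 7.3667 = -0.0498
  r[X_1,X_3] = 0.0333 / (2.7142 · 3.1885) = 0.0333 / 8.6542 = 0.0039
  r[X_2,X_2] = 1 (diagonal).
  r[X_2,X_3] = 5.1667 / (2.7142 · 3.1885) = 5.1667 / 8.6542 = 0.597
  r[X_3,X_3] = 1 (diagonal).

R is symmetric with unit diagonal. Assembling:

R = [[1, -0.0498, 0.0039],
 [-0.0498, 1, 0.597],
 [0.0039, 0.597, 1]]


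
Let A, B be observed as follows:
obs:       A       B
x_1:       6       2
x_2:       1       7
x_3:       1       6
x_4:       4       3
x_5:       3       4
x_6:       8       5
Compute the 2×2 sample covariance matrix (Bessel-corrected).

Step 1 — column means:
  mean(A) = (6 + 1 + 1 + 4 + 3 + 8) / 6 = 23/6 = 3.8333
  mean(B) = (2 + 7 + 6 + 3 + 4 + 5) / 6 = 27/6 = 4.5

Step 2 — sample covariance S[i,j] = (1/(n-1)) · Σ_k (x_{k,i} - mean_i) · (x_{k,j} - mean_j), with n-1 = 5.
  S[A,A] = ((2.1667)·(2.1667) + (-2.8333)·(-2.8333) + (-2.8333)·(-2.8333) + (0.1667)·(0.1667) + (-0.8333)·(-0.8333) + (4.1667)·(4.1667)) / 5 = 38.8333/5 = 7.7667
  S[A,B] = ((2.1667)·(-2.5) + (-2.8333)·(2.5) + (-2.8333)·(1.5) + (0.1667)·(-1.5) + (-0.8333)·(-0.5) + (4.1667)·(0.5)) / 5 = -14.5/5 = -2.9
  S[B,B] = ((-2.5)·(-2.5) + (2.5)·(2.5) + (1.5)·(1.5) + (-1.5)·(-1.5) + (-0.5)·(-0.5) + (0.5)·(0.5)) / 5 = 17.5/5 = 3.5

S is symmetric (S[j,i] = S[i,j]). Assembling:

S = [[7.7667, -2.9],
 [-2.9, 3.5]]


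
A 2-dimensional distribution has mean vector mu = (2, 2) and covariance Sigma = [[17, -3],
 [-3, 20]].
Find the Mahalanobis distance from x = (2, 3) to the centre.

Step 1 — centre the observation: (x - mu) = (0, 1).

Step 2 — invert Sigma. det(Sigma) = 17·20 - (-3)² = 331.
  Sigma^{-1} = (1/det) · [[d, -b], [-b, a]] = [[0.0604, 0.0091],
 [0.0091, 0.0514]].

Step 3 — form the quadratic (x - mu)^T · Sigma^{-1} · (x - mu):
  Sigma^{-1} · (x - mu) = (0.0091, 0.0514).
  (x - mu)^T · [Sigma^{-1} · (x - mu)] = (0)·(0.0091) + (1)·(0.0514) = 0.0514.

Step 4 — take square root: d = √(0.0514) ≈ 0.2266.

d(x, mu) = √(0.0514) ≈ 0.2266


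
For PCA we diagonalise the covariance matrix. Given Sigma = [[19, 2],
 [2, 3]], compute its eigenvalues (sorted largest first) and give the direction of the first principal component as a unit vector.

Step 1 — characteristic polynomial of 2×2 Sigma:
  det(Sigma - λI) = λ² - trace · λ + det = 0.
  trace = 19 + 3 = 22, det = 19·3 - (2)² = 53.
Step 2 — discriminant:
  Δ = trace² - 4·det = 484 - 212 = 272.
Step 3 — eigenvalues:
  λ = (trace ± √Δ)/2 = (22 ± 16.4924)/2,
  λ_1 = 19.2462,  λ_2 = 2.7538.

Step 4 — unit eigenvector for λ_1: solve (Sigma - λ_1 I)v = 0. First row:
  (19 - 19.2462)·v_x + (2)·v_y = 0, i.e. (-0.2462)·v_x + (2)·v_y = 0,
  so v ∝ (b, λ_1 - a) = (2, 0.2462) = u.
  ||u|| = √((2)² + (0.2462)²) = √(4.0606) ≈ 2.0151,
  v_1 = u/||u|| ≈ (0.9925, 0.1222) (||v_1|| = 1).

λ_1 = 19.2462,  λ_2 = 2.7538;  v_1 ≈ (0.9925, 0.1222)


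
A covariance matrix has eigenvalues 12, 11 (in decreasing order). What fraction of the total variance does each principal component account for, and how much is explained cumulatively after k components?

Step 1 — total variance = trace(Sigma) = Σ λ_i = 12 + 11 = 23.

Step 2 — fraction explained by component i = λ_i / Σ λ:
  PC1: 12/23 = 0.5217
  PC2: 11/23 = 0.4783

Step 3 — cumulative fraction after k components = (λ_1 + ... + λ_k) / Σ λ:
  k = 1: 12/23 = 0.5217
  k = 2: (12 + 11)/23 = 23/23 = 1

Summary (fraction, with percent):

explained: PC1 0.5217 (52.17%), PC2 0.4783 (47.83%);  cumulative: 0.5217, 1


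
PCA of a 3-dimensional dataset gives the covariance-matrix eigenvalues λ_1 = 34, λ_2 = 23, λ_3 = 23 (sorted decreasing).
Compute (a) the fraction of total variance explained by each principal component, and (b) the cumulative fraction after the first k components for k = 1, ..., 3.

Step 1 — total variance = trace(Sigma) = Σ λ_i = 34 + 23 + 23 = 80.

Step 2 — fraction explained by component i = λ_i / Σ λ:
  PC1: 34/80 = 0.425
  PC2: 23/80 = 0.2875
  PC3: 23/80 = 0.2875

Step 3 — cumulative fraction after k components = (λ_1 + ... + λ_k) / Σ λ:
  k = 1: 34/80 = 0.425
  k = 2: (34 + 23)/80 = 57/80 = 0.7125
  k = 3: (34 + 23 + 23)/80 = 80/80 = 1

Summary (fraction, with percent):

explained: PC1 0.425 (42.5%), PC2 0.2875 (28.75%), PC3 0.2875 (28.75%);  cumulative: 0.425, 0.7125, 1


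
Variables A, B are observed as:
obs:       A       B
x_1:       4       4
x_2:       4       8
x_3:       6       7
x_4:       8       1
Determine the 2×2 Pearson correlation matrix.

Step 1 — column means:
  mean(A) = (4 + 4 + 6 + 8) / 4 = 22/4 = 5.5
  mean(B) = (4 + 8 + 7 + 1) / 4 = 20/4 = 5

Step 2 — sample variances and covariances s[i,j] = (1/(n-1)) · Σ_k (x_{k,i} - mean_i) · (x_{k,j} - mean_j), with n-1 = 3:
  s[A,A] = ((-1.5)·(-1.5) + (-1.5)·(-1.5) + (0.5)·(0.5) + (2.5)·(2.5)) / 3 = 11/3 = 3.6667
  s[A,B] = ((-1.5)·(-1) + (-1.5)·(3) + (0.5)·(2) + (2.5)·(-4)) / 3 = -12/3 = -4
  s[B,B] = ((-1)·(-1) + (3)·(3) + (2)·(2) + (-4)·(-4)) / 3 = 30/3 = 10
  Sample standard deviations s_i = √(s[i,i]):
  s(A) = √(3.6667) = 1.9149
  s(B) = √(10) = 3.1623

Step 3 — r_{ij} = s_{ij} / (s_i · s_j):
  r[A,A] = 1 (diagonal).
  r[A,B] = -4 / (1.9149 · 3.1623) = -4 / 6.0553 = -0.6606
  r[B,B] = 1 (diagonal).

R is symmetric with unit diagonal. Assembling:

R = [[1, -0.6606],
 [-0.6606, 1]]


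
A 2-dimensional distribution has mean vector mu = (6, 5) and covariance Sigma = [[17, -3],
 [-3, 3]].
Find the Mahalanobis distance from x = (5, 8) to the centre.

Step 1 — centre the observation: (x - mu) = (-1, 3).

Step 2 — invert Sigma. det(Sigma) = 17·3 - (-3)² = 42.
  Sigma^{-1} = (1/det) · [[d, -b], [-b, a]] = [[0.0714, 0.0714],
 [0.0714, 0.4048]].

Step 3 — form the quadratic (x - mu)^T · Sigma^{-1} · (x - mu):
  Sigma^{-1} · (x - mu) = (0.1429, 1.1429).
  (x - mu)^T · [Sigma^{-1} · (x - mu)] = (-1)·(0.1429) + (3)·(1.1429) = 3.2857.

Step 4 — take square root: d = √(3.2857) ≈ 1.8127.

d(x, mu) = √(3.2857) ≈ 1.8127


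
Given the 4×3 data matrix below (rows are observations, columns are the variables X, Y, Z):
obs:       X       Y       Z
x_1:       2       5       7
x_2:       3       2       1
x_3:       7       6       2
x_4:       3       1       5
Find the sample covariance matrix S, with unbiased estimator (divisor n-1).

Step 1 — column means:
  mean(X) = (2 + 3 + 7 + 3) / 4 = 15/4 = 3.75
  mean(Y) = (5 + 2 + 6 + 1) / 4 = 14/4 = 3.5
  mean(Z) = (7 + 1 + 2 + 5) / 4 = 15/4 = 3.75

Step 2 — sample covariance S[i,j] = (1/(n-1)) · Σ_k (x_{k,i} - mean_i) · (x_{k,j} - mean_j), with n-1 = 3.
  S[X,X] = ((-1.75)·(-1.75) + (-0.75)·(-0.75) + (3.25)·(3.25) + (-0.75)·(-0.75)) / 3 = 14.75/3 = 4.9167
  S[X,Y] = ((-1.75)·(1.5) + (-0.75)·(-1.5) + (3.25)·(2.5) + (-0.75)·(-2.5)) / 3 = 8.5/3 = 2.8333
  S[X,Z] = ((-1.75)·(3.25) + (-0.75)·(-2.75) + (3.25)·(-1.75) + (-0.75)·(1.25)) / 3 = -10.25/3 = -3.4167
  S[Y,Y] = ((1.5)·(1.5) + (-1.5)·(-1.5) + (2.5)·(2.5) + (-2.5)·(-2.5)) / 3 = 17/3 = 5.6667
  S[Y,Z] = ((1.5)·(3.25) + (-1.5)·(-2.75) + (2.5)·(-1.75) + (-2.5)·(1.25)) / 3 = 1.5/3 = 0.5
  S[Z,Z] = ((3.25)·(3.25) + (-2.75)·(-2.75) + (-1.75)·(-1.75) + (1.25)·(1.25)) / 3 = 22.75/3 = 7.5833

S is symmetric (S[j,i] = S[i,j]). Assembling:

S = [[4.9167, 2.8333, -3.4167],
 [2.8333, 5.6667, 0.5],
 [-3.4167, 0.5, 7.5833]]


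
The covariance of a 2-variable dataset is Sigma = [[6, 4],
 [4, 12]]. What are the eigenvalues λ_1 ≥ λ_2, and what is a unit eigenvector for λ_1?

Step 1 — characteristic polynomial of 2×2 Sigma:
  det(Sigma - λI) = λ² - trace · λ + det = 0.
  trace = 6 + 12 = 18, det = 6·12 - (4)² = 56.
Step 2 — discriminant:
  Δ = trace² - 4·det = 324 - 224 = 100.
Step 3 — eigenvalues:
  λ = (trace ± √Δ)/2 = (18 ± 10)/2,
  λ_1 = 14,  λ_2 = 4.

Step 4 — unit eigenvector for λ_1: solve (Sigma - λ_1 I)v = 0. First row:
  (6 - 14)·v_x + (4)·v_y = 0, i.e. (-8)·v_x + (4)·v_y = 0,
  so v ∝ (b, λ_1 - a) = (4, 8) = u.
  ||u|| = √((4)² + (8)²) = √(80) ≈ 8.9443,
  v_1 = u/||u|| ≈ (0.4472, 0.8944) (||v_1|| = 1).

λ_1 = 14,  λ_2 = 4;  v_1 ≈ (0.4472, 0.8944)


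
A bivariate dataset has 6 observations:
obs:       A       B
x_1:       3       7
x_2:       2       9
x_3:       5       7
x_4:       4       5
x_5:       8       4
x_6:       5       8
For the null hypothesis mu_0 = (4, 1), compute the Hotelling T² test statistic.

Step 1 — sample mean vector:
  mean(A) = (3 + 2 + 5 + 4 + 8 + 5) / 6 = 27/6 = 4.5
  mean(B) = (7 + 9 + 7 + 5 + 4 + 8) / 6 = 40/6 = 6.6667
  x̄ = (4.5, 6.6667),  deviation x̄ - mu_0 = (4.5, 6.6667) - (4, 1) = (0.5, 5.6667).

Step 2 — sample covariance matrix, S[i,j] = (1/(n-1)) · Σ_k (x_{k,i} - mean_i) · (x_{k,j} - mean_j), divisor n-1 = 5:
  S[A,A] = ((-1.5)·(-1.5) + (-2.5)·(-2.5) + (0.5)·(0.5) + (-0.5)·(-0.5) + (3.5)·(3.5) + (0.5)·(0.5)) / 5 = 21.5/5 = 4.3
  S[A,B] = ((-1.5)·(0.3333) + (-2.5)·(2.3333) + (0.5)·(0.3333) + (-0.5)·(-1.6667) + (3.5)·(-2.6667) + (0.5)·(1.3333)) / 5 = -14/5 = -2.8
  S[B,B] = ((0.3333)·(0.3333) + (2.3333)·(2.3333) + (0.3333)·(0.3333) + (-1.6667)·(-1.6667) + (-2.6667)·(-2.6667) + (1.3333)·(1.3333)) / 5 = 17.3333/5 = 3.4667
  S = [[4.3, -2.8],
 [-2.8, 3.4667]].

Step 3 — invert S. det(S) = 4.3·3.4667 - (-2.8)² = 7.0667.
  S^{-1} = (1/det) · [[d, -b], [-b, a]] = [[0.4906, 0.3962],
 [0.3962, 0.6085]].

Step 4 — quadratic form (x̄ - mu_0)^T · S^{-1} · (x̄ - mu_0):
  S^{-1} · (x̄ - mu_0) = (2.4906, 3.6462),
  (x̄ - mu_0)^T · [...] = (0.5)·(2.4906) + (5.6667)·(3.6462) = 21.9072.

Step 5 — scale by n: T² = 6 · 21.9072 = 131.4434.

T² ≈ 131.4434


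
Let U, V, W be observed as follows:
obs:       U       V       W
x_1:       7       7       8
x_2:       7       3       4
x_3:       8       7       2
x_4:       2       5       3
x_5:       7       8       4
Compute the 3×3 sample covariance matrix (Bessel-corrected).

Step 1 — column means:
  mean(U) = (7 + 7 + 8 + 2 + 7) / 5 = 31/5 = 6.2
  mean(V) = (7 + 3 + 7 + 5 + 8) / 5 = 30/5 = 6
  mean(W) = (8 + 4 + 2 + 3 + 4) / 5 = 21/5 = 4.2

Step 2 — sample covariance S[i,j] = (1/(n-1)) · Σ_k (x_{k,i} - mean_i) · (x_{k,j} - mean_j), with n-1 = 4.
  S[U,U] = ((0.8)·(0.8) + (0.8)·(0.8) + (1.8)·(1.8) + (-4.2)·(-4.2) + (0.8)·(0.8)) / 4 = 22.8/4 = 5.7
  S[U,V] = ((0.8)·(1) + (0.8)·(-3) + (1.8)·(1) + (-4.2)·(-1) + (0.8)·(2)) / 4 = 6/4 = 1.5
  S[U,W] = ((0.8)·(3.8) + (0.8)·(-0.2) + (1.8)·(-2.2) + (-4.2)·(-1.2) + (0.8)·(-0.2)) / 4 = 3.8/4 = 0.95
  S[V,V] = ((1)·(1) + (-3)·(-3) + (1)·(1) + (-1)·(-1) + (2)·(2)) / 4 = 16/4 = 4
  S[V,W] = ((1)·(3.8) + (-3)·(-0.2) + (1)·(-2.2) + (-1)·(-1.2) + (2)·(-0.2)) / 4 = 3/4 = 0.75
  S[W,W] = ((3.8)·(3.8) + (-0.2)·(-0.2) + (-2.2)·(-2.2) + (-1.2)·(-1.2) + (-0.2)·(-0.2)) / 4 = 20.8/4 = 5.2

S is symmetric (S[j,i] = S[i,j]). Assembling:

S = [[5.7, 1.5, 0.95],
 [1.5, 4, 0.75],
 [0.95, 0.75, 5.2]]


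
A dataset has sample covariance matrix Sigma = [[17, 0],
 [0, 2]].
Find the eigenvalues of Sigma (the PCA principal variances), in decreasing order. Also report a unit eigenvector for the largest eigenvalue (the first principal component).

Step 1 — characteristic polynomial of 2×2 Sigma:
  det(Sigma - λI) = λ² - trace · λ + det = 0.
  trace = 17 + 2 = 19, det = 17·2 - (0)² = 34.
Step 2 — discriminant:
  Δ = trace² - 4·det = 361 - 136 = 225.
Step 3 — eigenvalues:
  λ = (trace ± √Δ)/2 = (19 ± 15)/2,
  λ_1 = 17,  λ_2 = 2.

Step 4 — unit eigenvector for λ_1: Sigma is diagonal, so its eigenvectors are the coordinate axes. λ_1 = 17 is the diagonal entry on the first coordinate axis, hence
  v_1 = (1, 0) (||v_1|| = 1).

λ_1 = 17,  λ_2 = 2;  v_1 ≈ (1, 0)


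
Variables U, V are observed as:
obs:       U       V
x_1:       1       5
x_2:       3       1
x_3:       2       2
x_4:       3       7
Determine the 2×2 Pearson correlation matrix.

Step 1 — column means:
  mean(U) = (1 + 3 + 2 + 3) / 4 = 9/4 = 2.25
  mean(V) = (5 + 1 + 2 + 7) / 4 = 15/4 = 3.75

Step 2 — sample variances and covariances s[i,j] = (1/(n-1)) · Σ_k (x_{k,i} - mean_i) · (x_{k,j} - mean_j), with n-1 = 3:
  s[U,U] = ((-1.25)·(-1.25) + (0.75)·(0.75) + (-0.25)·(-0.25) + (0.75)·(0.75)) / 3 = 2.75/3 = 0.9167
  s[U,V] = ((-1.25)·(1.25) + (0.75)·(-2.75) + (-0.25)·(-1.75) + (0.75)·(3.25)) / 3 = -0.75/3 = -0.25
  s[V,V] = ((1.25)·(1.25) + (-2.75)·(-2.75) + (-1.75)·(-1.75) + (3.25)·(3.25)) / 3 = 22.75/3 = 7.5833
  Sample standard deviations s_i = √(s[i,i]):
  s(U) = √(0.9167) = 0.9574
  s(V) = √(7.5833) = 2.7538

Step 3 — r_{ij} = s_{ij} / (s_i · s_j):
  r[U,U] = 1 (diagonal).
  r[U,V] = -0.25 / (0.9574 · 2.7538) = -0.25 / 2.6365 = -0.0948
  r[V,V] = 1 (diagonal).

R is symmetric with unit diagonal. Assembling:

R = [[1, -0.0948],
 [-0.0948, 1]]


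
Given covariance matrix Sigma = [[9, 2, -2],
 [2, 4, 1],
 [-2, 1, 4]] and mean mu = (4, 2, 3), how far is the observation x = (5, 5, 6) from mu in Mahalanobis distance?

Step 1 — centre the observation: (x - mu) = (1, 3, 3).

Step 2 — invert Sigma (cofactor / det for 3×3, or solve directly):
  Sigma^{-1} = [[0.1579, -0.1053, 0.1053],
 [-0.1053, 0.3368, -0.1368],
 [0.1053, -0.1368, 0.3368]].

Step 3 — form the quadratic (x - mu)^T · Sigma^{-1} · (x - mu):
  Sigma^{-1} · (x - mu) = (0.1579, 0.4947, 0.7053).
  (x - mu)^T · [Sigma^{-1} · (x - mu)] = (1)·(0.1579) + (3)·(0.4947) + (3)·(0.7053) = 3.7579.

Step 4 — take square root: d = √(3.7579) ≈ 1.9385.

d(x, mu) = √(3.7579) ≈ 1.9385


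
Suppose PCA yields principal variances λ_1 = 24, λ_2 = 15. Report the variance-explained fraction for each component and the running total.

Step 1 — total variance = trace(Sigma) = Σ λ_i = 24 + 15 = 39.

Step 2 — fraction explained by component i = λ_i / Σ λ:
  PC1: 24/39 = 0.6154
  PC2: 15/39 = 0.3846

Step 3 — cumulative fraction after k components = (λ_1 + ... + λ_k) / Σ λ:
  k = 1: 24/39 = 0.6154
  k = 2: (24 + 15)/39 = 39/39 = 1

Summary (fraction, with percent):

explained: PC1 0.6154 (61.54%), PC2 0.3846 (38.46%);  cumulative: 0.6154, 1


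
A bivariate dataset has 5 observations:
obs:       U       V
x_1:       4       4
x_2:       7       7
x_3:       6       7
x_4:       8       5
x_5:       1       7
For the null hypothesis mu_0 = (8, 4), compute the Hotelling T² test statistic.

Step 1 — sample mean vector:
  mean(U) = (4 + 7 + 6 + 8 + 1) / 5 = 26/5 = 5.2
  mean(V) = (4 + 7 + 7 + 5 + 7) / 5 = 30/5 = 6
  x̄ = (5.2, 6),  deviation x̄ - mu_0 = (5.2, 6) - (8, 4) = (-2.8, 2).

Step 2 — sample covariance matrix, S[i,j] = (1/(n-1)) · Σ_k (x_{k,i} - mean_i) · (x_{k,j} - mean_j), divisor n-1 = 4:
  S[U,U] = ((-1.2)·(-1.2) + (1.8)·(1.8) + (0.8)·(0.8) + (2.8)·(2.8) + (-4.2)·(-4.2)) / 4 = 30.8/4 = 7.7
  S[U,V] = ((-1.2)·(-2) + (1.8)·(1) + (0.8)·(1) + (2.8)·(-1) + (-4.2)·(1)) / 4 = -2/4 = -0.5
  S[V,V] = ((-2)·(-2) + (1)·(1) + (1)·(1) + (-1)·(-1) + (1)·(1)) / 4 = 8/4 = 2
  S = [[7.7, -0.5],
 [-0.5, 2]].

Step 3 — invert S. det(S) = 7.7·2 - (-0.5)² = 15.15.
  S^{-1} = (1/det) · [[d, -b], [-b, a]] = [[0.132, 0.033],
 [0.033, 0.5083]].

Step 4 — quadratic form (x̄ - mu_0)^T · S^{-1} · (x̄ - mu_0):
  S^{-1} · (x̄ - mu_0) = (-0.3036, 0.9241),
  (x̄ - mu_0)^T · [...] = (-2.8)·(-0.3036) + (2)·(0.9241) = 2.6983.

Step 5 — scale by n: T² = 5 · 2.6983 = 13.4917.

T² ≈ 13.4917


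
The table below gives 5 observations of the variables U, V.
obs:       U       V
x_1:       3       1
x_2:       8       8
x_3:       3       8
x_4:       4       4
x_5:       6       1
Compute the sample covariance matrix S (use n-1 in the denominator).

Step 1 — column means:
  mean(U) = (3 + 8 + 3 + 4 + 6) / 5 = 24/5 = 4.8
  mean(V) = (1 + 8 + 8 + 4 + 1) / 5 = 22/5 = 4.4

Step 2 — sample covariance S[i,j] = (1/(n-1)) · Σ_k (x_{k,i} - mean_i) · (x_{k,j} - mean_j), with n-1 = 4.
  S[U,U] = ((-1.8)·(-1.8) + (3.2)·(3.2) + (-1.8)·(-1.8) + (-0.8)·(-0.8) + (1.2)·(1.2)) / 4 = 18.8/4 = 4.7
  S[U,V] = ((-1.8)·(-3.4) + (3.2)·(3.6) + (-1.8)·(3.6) + (-0.8)·(-0.4) + (1.2)·(-3.4)) / 4 = 7.4/4 = 1.85
  S[V,V] = ((-3.4)·(-3.4) + (3.6)·(3.6) + (3.6)·(3.6) + (-0.4)·(-0.4) + (-3.4)·(-3.4)) / 4 = 49.2/4 = 12.3

S is symmetric (S[j,i] = S[i,j]). Assembling:

S = [[4.7, 1.85],
 [1.85, 12.3]]
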